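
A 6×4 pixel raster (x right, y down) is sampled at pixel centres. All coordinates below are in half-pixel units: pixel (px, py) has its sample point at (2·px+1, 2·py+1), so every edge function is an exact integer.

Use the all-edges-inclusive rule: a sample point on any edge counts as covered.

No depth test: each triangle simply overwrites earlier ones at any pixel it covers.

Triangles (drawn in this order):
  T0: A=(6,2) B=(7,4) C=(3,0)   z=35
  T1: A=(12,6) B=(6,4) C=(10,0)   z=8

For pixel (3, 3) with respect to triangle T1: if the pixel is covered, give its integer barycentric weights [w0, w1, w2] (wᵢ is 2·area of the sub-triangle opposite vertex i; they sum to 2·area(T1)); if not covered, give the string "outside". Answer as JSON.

T0:
  2·area = 4
  edge (6, 2)→(7, 4): d=(1,2) inclusive
  edge (7, 4)→(3, 0): d=(-4,-4) inclusive
  edge (3, 0)→(6, 2): d=(3,2) inclusive
  covered (0 px):
    . . . . . .
    . . . . . .
    . . . . . .
    . . . . . .
T1:
  2·area = 32
  edge (12, 6)→(6, 4): d=(-6,-2) inclusive
  edge (6, 4)→(10, 0): d=(4,-4) inclusive
  edge (10, 0)→(12, 6): d=(2,6) inclusive
    (4,0)@(9, 1): e=[24,0,8] → X  [on edge]
    (5,0)@(11, 1): e=[28,8,-4] → .
    (1,1)@(3, 3): e=[0,-16,48] → .  [on edge]
    (3,1)@(7, 3): e=[8,0,24] → X  [on edge]
    (5,1)@(11, 3): e=[16,16,0] → X  [on edge]
    (2,2)@(5, 5): e=[-8,0,40] → .  [on edge]
    (3,2)@(7, 5): e=[-4,8,28] → .
    (4,2)@(9, 5): e=[0,16,16] → X  [on edge]
    (1,3)@(3, 7): e=[-24,0,56] → .  [on edge]
    (4,3)@(9, 7): e=[-12,24,20] → .
    (5,3)@(11, 7): e=[-8,32,8] → .
  covered (6 px):
    . . . . X .
    . . . X X X
    . . . . X X
    . . . . . .

Answer: "outside"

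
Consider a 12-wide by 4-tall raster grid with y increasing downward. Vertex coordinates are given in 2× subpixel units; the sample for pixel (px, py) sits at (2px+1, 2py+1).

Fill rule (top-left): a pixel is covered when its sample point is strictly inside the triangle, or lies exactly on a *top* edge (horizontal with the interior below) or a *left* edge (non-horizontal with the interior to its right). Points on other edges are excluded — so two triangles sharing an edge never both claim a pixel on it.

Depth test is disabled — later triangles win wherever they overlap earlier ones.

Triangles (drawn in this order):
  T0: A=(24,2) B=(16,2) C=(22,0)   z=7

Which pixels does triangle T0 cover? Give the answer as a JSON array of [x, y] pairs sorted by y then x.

T0:
  2·area = 16
  edge (24, 2)→(16, 2): d=(-8,0) right/bottom  bias=-1
  edge (16, 2)→(22, 0): d=(6,-2) top-left  bias=+0
  edge (22, 0)→(24, 2): d=(2,2) right/bottom  bias=-1
    (9,0)@(19, 1): e=[8,0,8] → #  [on edge]
    (10,0)@(21, 1): e=[8,4,4] → #
    (11,0)@(23, 1): e=[8,8,0] → ·  [on edge]
    (6,1)@(13, 3): e=[-8,0,24] → ·  [on edge]
    (9,1)@(19, 3): e=[-8,12,12] → ·
    (10,1)@(21, 3): e=[-8,16,8] → ·
    (3,2)@(7, 5): e=[-24,0,40] → ·  [on edge]
    (0,3)@(1, 7): e=[-40,0,56] → ·  [on edge]
  covered (2 px):
    · · · · · · · · · # # ·
    · · · · · · · · · · · ·
    · · · · · · · · · · · ·
    · · · · · · · · · · · ·

Answer: [[9,0],[10,0]]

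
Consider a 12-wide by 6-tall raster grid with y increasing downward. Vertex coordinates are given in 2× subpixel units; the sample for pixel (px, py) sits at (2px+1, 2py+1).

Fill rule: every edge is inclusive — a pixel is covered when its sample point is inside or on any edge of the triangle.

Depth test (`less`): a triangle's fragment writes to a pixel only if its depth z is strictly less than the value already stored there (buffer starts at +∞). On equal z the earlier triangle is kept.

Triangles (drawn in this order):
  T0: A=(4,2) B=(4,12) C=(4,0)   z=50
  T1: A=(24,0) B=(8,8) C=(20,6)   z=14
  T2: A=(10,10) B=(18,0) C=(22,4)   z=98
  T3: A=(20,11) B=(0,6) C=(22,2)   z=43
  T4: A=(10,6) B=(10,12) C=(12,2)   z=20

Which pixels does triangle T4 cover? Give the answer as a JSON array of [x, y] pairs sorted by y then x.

T0:
  degenerate (2·area = 0) — covers nothing
T1:
  2·area = 64  (B↔C swapped to make it positive)
  edge (24, 0)→(20, 6): d=(-4,6) inclusive
  edge (20, 6)→(8, 8): d=(-12,2) inclusive
  edge (8, 8)→(24, 0): d=(16,-8) inclusive
    (11,0)@(23, 1): e=[2,54,8] → █
    (9,1)@(19, 3): e=[18,38,8] → █
    (10,1)@(21, 3): e=[6,34,24] → █
    (11,1)@(23, 3): e=[-6,30,40] → ·
    (7,2)@(15, 5): e=[34,22,8] → █
    (8,2)@(17, 5): e=[22,18,24] → █
    (10,2)@(21, 5): e=[-2,10,56] → ·
    (5,3)@(11, 7): e=[50,6,8] → █
    (6,3)@(13, 7): e=[38,2,24] → █
    (7,3)@(15, 7): e=[26,-2,40] → ·
    (8,3)@(17, 7): e=[14,-6,56] → ·
    (9,3)@(19, 7): e=[2,-10,72] → ·
  covered (8 px):
    · · · · · · · · · · · █
    · · · · · · · · · █ █ ·
    · · · · · · · █ █ █ · ·
    · · · · · █ █ · · · · ·
    · · · · · · · · · · · ·
    · · · · · · · · · · · ·
T2:
  2·area = 72
  edge (10, 10)→(18, 0): d=(8,-10) inclusive
  edge (18, 0)→(22, 4): d=(4,4) inclusive
  edge (22, 4)→(10, 10): d=(-12,6) inclusive
    (9,0)@(19, 1): e=[18,0,54] → █  [on edge]
    (10,0)@(21, 1): e=[38,-8,42] → ·
    (8,1)@(17, 3): e=[14,16,42] → █
    (10,1)@(21, 3): e=[54,0,18] → █  [on edge]
    (11,1)@(23, 3): e=[74,-8,6] → ·
    (7,2)@(15, 5): e=[10,32,30] → █
    (10,2)@(21, 5): e=[70,8,-6] → ·
    (11,2)@(23, 5): e=[90,0,-18] → ·  [on edge]
    (6,3)@(13, 7): e=[6,48,18] → █
    (8,3)@(17, 7): e=[46,32,-6] → ·
    (9,3)@(19, 7): e=[66,24,-18] → ·
    (5,4)@(11, 9): e=[2,64,6] → █
  covered (10 px):
    · · · · · · · · · █ · ·
    · · · · · · · · █ █ █ ·
    · · · · · · · █ █ █ · ·
    · · · · · · █ █ · · · ·
    · · · · · █ · · · · · ·
    · · · · · · · · · · · ·
T3:
  2·area = 190
  edge (20, 11)→(0, 6): d=(-20,-5) inclusive
  edge (0, 6)→(22, 2): d=(22,-4) inclusive
  edge (22, 2)→(20, 11): d=(-2,9) inclusive
    (8,1)@(17, 3): e=[145,2,43] → █
    (9,1)@(19, 3): e=[155,10,25] → █
    (10,1)@(21, 3): e=[165,18,7] → █
    (11,1)@(23, 3): e=[175,26,-11] → ·
    (3,2)@(7, 5): e=[55,6,129] → █
    (4,2)@(9, 5): e=[65,14,111] → █
    (5,2)@(11, 5): e=[75,22,93] → █
    (6,2)@(13, 5): e=[85,30,75] → █
    (7,2)@(15, 5): e=[95,38,57] → █
    (11,2)@(23, 5): e=[135,70,-15] → ·
    (2,3)@(5, 7): e=[5,42,143] → █
    (10,3)@(21, 7): e=[85,106,-1] → ·
  covered (23 px):
    · · · · · · · · · · · ·
    · · · · · · · · █ █ █ ·
    · · · █ █ █ █ █ █ █ █ ·
    · · █ █ █ █ █ █ █ █ · ·
    · · · · · · █ █ █ █ · ·
    · · · · · · · · · · · ·
T4:
  2·area = 12  (B↔C swapped to make it positive)
  edge (10, 6)→(12, 2): d=(2,-4) inclusive
  edge (12, 2)→(10, 12): d=(-2,10) inclusive
  edge (10, 12)→(10, 6): d=(0,-6) inclusive
    (5,2)@(11, 5): e=[2,4,6] → █
    (6,2)@(13, 5): e=[10,-16,18] → ·
    (5,3)@(11, 7): e=[6,0,6] → █  [on edge]
    (6,3)@(13, 7): e=[14,-20,18] → ·
    (5,4)@(11, 9): e=[10,-4,6] → ·
  covered (2 px):
    · · · · · · · · · · · ·
    · · · · · · · · · · · ·
    · · · · · █ · · · · · ·
    · · · · · █ · · · · · ·
    · · · · · · · · · · · ·
    · · · · · · · · · · · ·

Final: [[5,2],[5,3]]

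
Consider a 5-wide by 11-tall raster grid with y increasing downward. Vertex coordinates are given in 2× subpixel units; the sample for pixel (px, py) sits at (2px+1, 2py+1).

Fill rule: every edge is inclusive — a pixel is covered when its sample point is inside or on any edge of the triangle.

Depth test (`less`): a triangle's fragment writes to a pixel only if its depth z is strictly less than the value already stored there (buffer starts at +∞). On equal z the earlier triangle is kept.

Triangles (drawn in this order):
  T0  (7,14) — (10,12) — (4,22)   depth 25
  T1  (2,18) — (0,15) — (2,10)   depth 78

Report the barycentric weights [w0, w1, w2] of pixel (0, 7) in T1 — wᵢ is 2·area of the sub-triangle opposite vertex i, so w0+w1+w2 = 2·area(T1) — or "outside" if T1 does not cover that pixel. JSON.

T0:
  2·area = 18
  edge (7, 14)→(10, 12): d=(3,-2) inclusive
  edge (10, 12)→(4, 22): d=(-6,10) inclusive
  edge (4, 22)→(7, 14): d=(3,-8) inclusive
    (4,6)@(9, 13): e=[1,4,13] → X
    (3,7)@(7, 15): e=[3,12,3] → X
    (4,7)@(9, 15): e=[7,-8,19] → .
    (3,8)@(7, 17): e=[9,0,9] → X  [on edge]
    (4,8)@(9, 17): e=[13,-20,25] → .
    (3,9)@(7, 19): e=[15,-12,15] → .
  covered (3 px):
    . . . . .
    . . . . .
    . . . . .
    . . . . .
    . . . . .
    . . . . .
    . . . . X
    . . . X .
    . . . X .
    . . . . .
    . . . . .
T1:
  2·area = 16
  edge (2, 18)→(0, 15): d=(-2,-3) inclusive
  edge (0, 15)→(2, 10): d=(2,-5) inclusive
  edge (2, 10)→(2, 18): d=(0,8) inclusive
    (0,6)@(1, 13): e=[7,1,8] → X
    (1,6)@(3, 13): e=[13,11,-8] → .
    (0,7)@(1, 15): e=[3,5,8] → X
    (1,7)@(3, 15): e=[9,15,-8] → .
    (0,8)@(1, 17): e=[-1,9,8] → .
  covered (2 px):
    . . . . .
    . . . . .
    . . . . .
    . . . . .
    . . . . .
    . . . . .
    X . . . .
    X . . . .
    . . . . .
    . . . . .
    . . . . .

Result: [5,8,3]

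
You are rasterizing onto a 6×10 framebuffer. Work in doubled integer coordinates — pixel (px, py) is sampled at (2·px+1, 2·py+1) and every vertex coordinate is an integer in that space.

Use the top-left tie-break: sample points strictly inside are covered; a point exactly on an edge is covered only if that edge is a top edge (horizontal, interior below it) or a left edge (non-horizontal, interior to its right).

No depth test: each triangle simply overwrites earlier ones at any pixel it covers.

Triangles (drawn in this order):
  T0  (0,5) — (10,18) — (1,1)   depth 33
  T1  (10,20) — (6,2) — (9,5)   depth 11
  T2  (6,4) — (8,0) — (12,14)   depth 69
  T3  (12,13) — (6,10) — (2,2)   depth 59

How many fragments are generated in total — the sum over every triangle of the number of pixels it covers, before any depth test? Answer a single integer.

T0:
  2·area = 53  (B↔C swapped to make it positive)
  edge (0, 5)→(1, 1): d=(1,-4) top-left  bias=+0
  edge (1, 1)→(10, 18): d=(9,17) right/bottom  bias=-1
  edge (10, 18)→(0, 5): d=(-10,-13) top-left  bias=+0
    (0,0)@(1, 1): e=[0,0,53] → ·  [on edge]
    (0,1)@(1, 3): e=[2,18,33] → █
    (1,1)@(3, 3): e=[10,-16,59] → ·
    (0,2)@(1, 5): e=[4,36,13] → █
    (1,2)@(3, 5): e=[12,2,39] → █
    (2,2)@(5, 5): e=[20,-32,65] → ·
    (0,3)@(1, 7): e=[6,54,-7] → ·
    (1,3)@(3, 7): e=[14,20,19] → █
    (2,3)@(5, 7): e=[22,-14,45] → ·
    (1,4)@(3, 9): e=[16,38,-1] → ·
    (2,4)@(5, 9): e=[24,4,25] → █
    (3,4)@(7, 9): e=[32,-30,51] → ·
  covered (7 px):
    · · · · · ·
    █ · · · · ·
    █ █ · · · ·
    · █ · · · ·
    · · █ · · ·
    · · █ · · ·
    · · · █ · ·
    · · · · · ·
    · · · · · ·
    · · · · · ·
T1:
  2·area = 42
  edge (10, 20)→(6, 2): d=(-4,-18) top-left  bias=+0
  edge (6, 2)→(9, 5): d=(3,3) right/bottom  bias=-1
  edge (9, 5)→(10, 20): d=(1,15) right/bottom  bias=-1
    (2,0)@(5, 1): e=[-14,0,56] → ·  [on edge]
    (3,1)@(7, 3): e=[14,0,28] → ·  [on edge]
    (3,2)@(7, 5): e=[6,6,30] → █
    (4,2)@(9, 5): e=[42,0,0] → ·  [on edge]
    (3,3)@(7, 7): e=[-2,12,32] → ·
    (4,3)@(9, 7): e=[34,6,2] → █
    (5,3)@(11, 7): e=[70,0,-28] → ·  [on edge]
    (4,4)@(9, 9): e=[26,12,4] → █
    (5,4)@(11, 9): e=[62,6,-26] → ·
    (4,5)@(9, 11): e=[18,18,6] → █
    (5,5)@(11, 11): e=[54,12,-24] → ·
    (4,6)@(9, 13): e=[10,24,8] → █
  covered (6 px):
    · · · · · ·
    · · · · · ·
    · · · █ · ·
    · · · · █ ·
    · · · · █ ·
    · · · · █ ·
    · · · · █ ·
    · · · · █ ·
    · · · · · ·
    · · · · · ·
T2:
  2·area = 44
  edge (6, 4)→(8, 0): d=(2,-4) top-left  bias=+0
  edge (8, 0)→(12, 14): d=(4,14) right/bottom  bias=-1
  edge (12, 14)→(6, 4): d=(-6,-10) top-left  bias=+0
    (3,1)@(7, 3): e=[2,26,16] → █
    (4,1)@(9, 3): e=[10,-2,36] → ·
    (3,2)@(7, 5): e=[6,34,4] → █
    (4,2)@(9, 5): e=[14,6,24] → █
    (5,2)@(11, 5): e=[22,-22,44] → ·
    (3,3)@(7, 7): e=[10,42,-8] → ·
    (4,3)@(9, 7): e=[18,14,12] → █
    (5,3)@(11, 7): e=[26,-14,32] → ·
    (4,4)@(9, 9): e=[22,22,0] → █  [on edge]
    (5,4)@(11, 9): e=[30,-6,20] → ·
    (4,5)@(9, 11): e=[26,30,-12] → ·
    (5,5)@(11, 11): e=[34,2,8] → █
  covered (6 px):
    · · · · · ·
    · · · █ · ·
    · · · █ █ ·
    · · · · █ ·
    · · · · █ ·
    · · · · · █
    · · · · · ·
    · · · · · ·
    · · · · · ·
    · · · · · ·
T3:
  2·area = 36
  edge (12, 13)→(6, 10): d=(-6,-3) top-left  bias=+0
  edge (6, 10)→(2, 2): d=(-4,-8) top-left  bias=+0
  edge (2, 2)→(12, 13): d=(10,11) right/bottom  bias=-1
    (2,3)@(5, 7): e=[15,4,17] → █
    (3,3)@(7, 7): e=[21,20,-5] → ·
    (2,4)@(5, 9): e=[3,-4,37] → ·
    (3,4)@(7, 9): e=[9,12,15] → █
    (4,4)@(9, 9): e=[15,28,-7] → ·
    (3,5)@(7, 11): e=[-3,4,35] → ·
    (4,5)@(9, 11): e=[3,20,13] → █
    (5,5)@(11, 11): e=[9,36,-9] → ·
    (4,6)@(9, 13): e=[-9,12,33] → ·
  covered (3 px):
    · · · · · ·
    · · · · · ·
    · · · · · ·
    · · █ · · ·
    · · · █ · ·
    · · · · █ ·
    · · · · · ·
    · · · · · ·
    · · · · · ·
    · · · · · ·

Answer: 22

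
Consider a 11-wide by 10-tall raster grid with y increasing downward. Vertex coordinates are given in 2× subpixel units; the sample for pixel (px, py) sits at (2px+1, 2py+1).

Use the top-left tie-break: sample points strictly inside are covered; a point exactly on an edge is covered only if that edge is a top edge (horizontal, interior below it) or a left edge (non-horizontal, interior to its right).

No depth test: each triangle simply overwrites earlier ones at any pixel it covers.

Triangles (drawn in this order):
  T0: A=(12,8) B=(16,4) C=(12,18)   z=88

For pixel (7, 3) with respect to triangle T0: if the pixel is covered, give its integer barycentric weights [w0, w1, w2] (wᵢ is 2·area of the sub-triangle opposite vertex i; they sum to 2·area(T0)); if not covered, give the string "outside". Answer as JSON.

T0:
  2·area = 40
  edge (12, 8)→(16, 4): d=(4,-4) top-left  bias=+0
  edge (16, 4)→(12, 18): d=(-4,14) right/bottom  bias=-1
  edge (12, 18)→(12, 8): d=(0,-10) top-left  bias=+0
    (9,0)@(19, 1): e=[0,-30,70] → ·  [on edge]
    (8,1)@(17, 3): e=[0,-10,50] → ·  [on edge]
    (7,2)@(15, 5): e=[0,10,30] → #  [on edge]
    (8,2)@(17, 5): e=[8,-18,50] → ·
    (6,3)@(13, 7): e=[0,30,10] → #  [on edge]
    (8,3)@(17, 7): e=[16,-26,50] → ·
    (5,4)@(11, 9): e=[0,50,-10] → ·  [on edge]
    (6,4)@(13, 9): e=[8,22,10] → #
    (7,4)@(15, 9): e=[16,-6,30] → ·
    (4,5)@(9, 11): e=[0,70,-30] → ·  [on edge]
    (6,5)@(13, 11): e=[16,14,10] → #
    (7,5)@(15, 11): e=[24,-14,30] → ·
    (3,6)@(7, 13): e=[0,90,-50] → ·  [on edge]
    (2,7)@(5, 15): e=[0,110,-70] → ·  [on edge]
    (1,8)@(3, 17): e=[0,130,-90] → ·  [on edge]
    (0,9)@(1, 19): e=[0,150,-110] → ·  [on edge]
  covered (6 px):
    · · · · · · · · · · ·
    · · · · · · · · · · ·
    · · · · · · · # · · ·
    · · · · · · # # · · ·
    · · · · · · # · · · ·
    · · · · · · # · · · ·
    · · · · · · # · · · ·
    · · · · · · · · · · ·
    · · · · · · · · · · ·
    · · · · · · · · · · ·

Final: [2,30,8]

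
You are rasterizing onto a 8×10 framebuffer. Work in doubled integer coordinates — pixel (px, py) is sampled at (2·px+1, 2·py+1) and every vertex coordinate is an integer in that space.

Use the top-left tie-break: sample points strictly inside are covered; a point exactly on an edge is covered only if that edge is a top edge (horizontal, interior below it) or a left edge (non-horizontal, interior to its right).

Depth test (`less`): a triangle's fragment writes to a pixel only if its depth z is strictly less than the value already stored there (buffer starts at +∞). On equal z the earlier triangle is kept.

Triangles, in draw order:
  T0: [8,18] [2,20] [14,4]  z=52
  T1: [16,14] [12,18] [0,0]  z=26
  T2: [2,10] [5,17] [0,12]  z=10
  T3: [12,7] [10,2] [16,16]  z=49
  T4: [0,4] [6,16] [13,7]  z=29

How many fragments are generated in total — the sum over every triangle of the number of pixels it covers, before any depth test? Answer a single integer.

T0:
  2·area = 72
  edge (8, 18)→(2, 20): d=(-6,2) right/bottom  bias=-1
  edge (2, 20)→(14, 4): d=(12,-16) top-left  bias=+0
  edge (14, 4)→(8, 18): d=(-6,14) right/bottom  bias=-1
    (5,4)@(11, 9): e=[48,12,12] → X
    (6,4)@(13, 9): e=[44,44,-16] → .
    (4,5)@(9, 11): e=[40,4,28] → X
    (5,5)@(11, 11): e=[36,36,0] → .  [on edge]
    (4,6)@(9, 13): e=[28,28,16] → X
    (5,6)@(11, 13): e=[24,60,-12] → .
    (3,7)@(7, 15): e=[20,20,32] → X
    (5,7)@(11, 15): e=[12,84,-24] → .
    (2,8)@(5, 17): e=[12,12,48] → X
    (4,8)@(9, 17): e=[4,76,-8] → .
    (5,8)@(11, 17): e=[0,108,-36] → .  [on edge]
    (1,9)@(3, 19): e=[4,4,64] → X
    (2,9)@(5, 19): e=[0,36,36] → .  [on edge]
  covered (8 px):
    . . . . . . . .
    . . . . . . . .
    . . . . . . . .
    . . . . . . . .
    . . . . . X . .
    . . . . X . . .
    . . . . X . . .
    . . . X X . . .
    . . X X . . . .
    . X . . . . . .
T1:
  2·area = 120
  edge (16, 14)→(12, 18): d=(-4,4) right/bottom  bias=-1
  edge (12, 18)→(0, 0): d=(-12,-18) top-left  bias=+0
  edge (0, 0)→(16, 14): d=(16,14) right/bottom  bias=-1
    (0,0)@(1, 1): e=[112,6,2] → X
    (1,0)@(3, 1): e=[104,42,-26] → .
    (0,1)@(1, 3): e=[104,-18,34] → .
    (1,1)@(3, 3): e=[96,18,6] → X
    (2,1)@(5, 3): e=[88,54,-22] → .
    (1,2)@(3, 5): e=[88,-6,38] → .
    (2,2)@(5, 5): e=[80,30,10] → X
    (3,2)@(7, 5): e=[72,66,-18] → .
    (2,3)@(5, 7): e=[72,6,42] → X
    (3,3)@(7, 7): e=[64,42,14] → X
    (4,3)@(9, 7): e=[56,78,-14] → .
    (2,4)@(5, 9): e=[64,-18,74] → .
    (7,7)@(15, 15): e=[0,90,30] → .  [on edge]
    (6,8)@(13, 17): e=[0,30,90] → .  [on edge]
    (5,9)@(11, 19): e=[0,-30,150] → .  [on edge]
  covered (14 px):
    X . . . . . . .
    . X . . . . . .
    . . X . . . . .
    . . X X . . . .
    . . . X X . . .
    . . . . X X . .
    . . . . X X X .
    . . . . . X X .
    . . . . . . . .
    . . . . . . . .
T2:
  2·area = 20
  edge (2, 10)→(5, 17): d=(3,7) right/bottom  bias=-1
  edge (5, 17)→(0, 12): d=(-5,-5) top-left  bias=+0
  edge (0, 12)→(2, 10): d=(2,-2) top-left  bias=+0
    (5,0)@(11, 1): e=[-90,110,0] → .  [on edge]
    (4,1)@(9, 3): e=[-70,90,0] → .  [on edge]
    (3,2)@(7, 5): e=[-50,70,0] → .  [on edge]
    (2,3)@(5, 7): e=[-30,50,0] → .  [on edge]
    (1,4)@(3, 9): e=[-10,30,0] → .  [on edge]
    (0,5)@(1, 11): e=[10,10,0] → X  [on edge]
    (1,5)@(3, 11): e=[-4,20,4] → .
    (0,6)@(1, 13): e=[16,0,4] → X  [on edge]
    (1,6)@(3, 13): e=[2,10,8] → X
    (2,6)@(5, 13): e=[-12,20,12] → .
    (0,7)@(1, 15): e=[22,-10,8] → .
    (1,7)@(3, 15): e=[8,0,12] → X  [on edge]
    (2,8)@(5, 17): e=[0,0,20] → .  [on edge]
    (3,9)@(7, 19): e=[-8,0,28] → .  [on edge]
  covered (4 px):
    . . . . . . . .
    . . . . . . . .
    . . . . . . . .
    . . . . . . . .
    . . . . . . . .
    X . . . . . . .
    X X . . . . . .
    . X . . . . . .
    . . . . . . . .
    . . . . . . . .
T3:
  2·area = 2
  edge (12, 7)→(10, 2): d=(-2,-5) top-left  bias=+0
  edge (10, 2)→(16, 16): d=(6,14) right/bottom  bias=-1
  edge (16, 16)→(12, 7): d=(-4,-9) top-left  bias=+0
    (6,4)@(13, 9): e=[1,0,1] → .  [on edge]
  covered (0 px):
    . . . . . . . .
    . . . . . . . .
    . . . . . . . .
    . . . . . . . .
    . . . . . . . .
    . . . . . . . .
    . . . . . . . .
    . . . . . . . .
    . . . . . . . .
    . . . . . . . .
T4:
  2·area = 138  (B↔C swapped to make it positive)
  edge (0, 4)→(13, 7): d=(13,3) right/bottom  bias=-1
  edge (13, 7)→(6, 16): d=(-7,9) right/bottom  bias=-1
  edge (6, 16)→(0, 4): d=(-6,-12) top-left  bias=+0
    (0,2)@(1, 5): e=[10,122,6] → X
    (1,2)@(3, 5): e=[4,104,30] → X
    (2,2)@(5, 5): e=[-2,86,54] → .
    (0,3)@(1, 7): e=[36,108,-6] → .
    (1,3)@(3, 7): e=[30,90,18] → X
    (2,3)@(5, 7): e=[24,72,42] → X
    (3,3)@(7, 7): e=[18,54,66] → X
    (4,3)@(9, 7): e=[12,36,90] → X
    (5,3)@(11, 7): e=[6,18,114] → X
    (6,3)@(13, 7): e=[0,0,138] → .  [on edge]
    (1,4)@(3, 9): e=[56,76,6] → X
    (6,4)@(13, 9): e=[26,-14,126] → .
  covered (17 px):
    . . . . . . . .
    . . . . . . . .
    X X . . . . . .
    . X X X X X . .
    . X X X X X . .
    . . X X X . . .
    . . X X . . . .
    . . . . . . . .
    . . . . . . . .
    . . . . . . . .

Final: 43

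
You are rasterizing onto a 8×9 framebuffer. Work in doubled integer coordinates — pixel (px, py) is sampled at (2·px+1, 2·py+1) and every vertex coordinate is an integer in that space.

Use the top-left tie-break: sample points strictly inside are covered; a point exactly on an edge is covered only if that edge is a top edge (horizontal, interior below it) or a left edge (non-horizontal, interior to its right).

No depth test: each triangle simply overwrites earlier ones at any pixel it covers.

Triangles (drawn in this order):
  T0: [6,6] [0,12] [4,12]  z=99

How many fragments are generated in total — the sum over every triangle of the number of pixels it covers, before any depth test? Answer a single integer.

T0:
  2·area = 24  (B↔C swapped to make it positive)
  edge (6, 6)→(4, 12): d=(-2,6) right/bottom  bias=-1
  edge (4, 12)→(0, 12): d=(-4,0) right/bottom  bias=-1
  edge (0, 12)→(6, 6): d=(6,-6) top-left  bias=+0
    (5,0)@(11, 1): e=[-20,44,0] → ·  [on edge]
    (3,1)@(7, 3): e=[0,36,-12] → ·  [on edge]
    (4,1)@(9, 3): e=[-12,36,0] → ·  [on edge]
    (3,2)@(7, 5): e=[-4,28,0] → ·  [on edge]
    (2,3)@(5, 7): e=[4,20,0] → #  [on edge]
    (3,3)@(7, 7): e=[-8,20,12] → ·
    (1,4)@(3, 9): e=[12,12,0] → #  [on edge]
    (2,4)@(5, 9): e=[0,12,12] → ·  [on edge]
    (0,5)@(1, 11): e=[20,4,0] → #  [on edge]
    (2,5)@(5, 11): e=[-4,4,24] → ·
    (0,6)@(1, 13): e=[16,-4,12] → ·
    (1,6)@(3, 13): e=[4,-4,24] → ·
    (1,7)@(3, 15): e=[0,-12,36] → ·  [on edge]
  covered (4 px):
    · · · · · · · ·
    · · · · · · · ·
    · · · · · · · ·
    · · # · · · · ·
    · # · · · · · ·
    # # · · · · · ·
    · · · · · · · ·
    · · · · · · · ·
    · · · · · · · ·

Final: 4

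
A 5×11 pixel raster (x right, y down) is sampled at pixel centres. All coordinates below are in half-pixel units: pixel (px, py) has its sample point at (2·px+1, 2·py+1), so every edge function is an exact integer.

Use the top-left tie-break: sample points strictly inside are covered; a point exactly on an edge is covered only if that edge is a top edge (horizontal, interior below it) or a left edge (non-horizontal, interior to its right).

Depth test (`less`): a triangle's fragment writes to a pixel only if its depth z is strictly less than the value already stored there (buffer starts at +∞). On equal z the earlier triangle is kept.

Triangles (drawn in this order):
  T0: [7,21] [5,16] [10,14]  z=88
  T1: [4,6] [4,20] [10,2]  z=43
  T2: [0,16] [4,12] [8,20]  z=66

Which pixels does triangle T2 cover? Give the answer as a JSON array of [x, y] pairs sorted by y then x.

T0:
  2·area = 29
  edge (7, 21)→(5, 16): d=(-2,-5) top-left  bias=+0
  edge (5, 16)→(10, 14): d=(5,-2) top-left  bias=+0
  edge (10, 14)→(7, 21): d=(-3,7) right/bottom  bias=-1
    (1,5)@(3, 11): e=[0,-29,58] → .  [on edge]
    (4,7)@(9, 15): e=[22,3,4] → X
    (3,8)@(7, 17): e=[8,9,12] → X
    (4,8)@(9, 17): e=[18,13,-2] → .
    (3,9)@(7, 19): e=[4,19,6] → X
    (4,9)@(9, 19): e=[14,23,-8] → .
    (3,10)@(7, 21): e=[0,29,0] → .  [on edge]
  covered (3 px):
    . . . . .
    . . . . .
    . . . . .
    . . . . .
    . . . . .
    . . . . .
    . . . . .
    . . . . X
    . . . X .
    . . . X .
    . . . . .
T1:
  2·area = 84  (B↔C swapped to make it positive)
  edge (4, 6)→(10, 2): d=(6,-4) top-left  bias=+0
  edge (10, 2)→(4, 20): d=(-6,18) right/bottom  bias=-1
  edge (4, 20)→(4, 6): d=(0,-14) top-left  bias=+0
    (4,1)@(9, 3): e=[2,12,70] → X
    (3,2)@(7, 5): e=[6,36,42] → X
    (4,2)@(9, 5): e=[14,0,70] → .  [on edge]
    (2,3)@(5, 7): e=[10,60,14] → X
    (4,3)@(9, 7): e=[26,-12,70] → .
    (2,4)@(5, 9): e=[22,48,14] → X
    (4,4)@(9, 9): e=[38,-24,70] → .
    (2,5)@(5, 11): e=[34,36,14] → X
    (3,5)@(7, 11): e=[42,0,42] → .  [on edge]
    (2,6)@(5, 13): e=[46,24,14] → X
    (3,6)@(7, 13): e=[54,-12,42] → .
    (2,7)@(5, 15): e=[58,12,14] → X
    (2,8)@(5, 17): e=[70,0,14] → .  [on edge]
  covered (9 px):
    . . . . .
    . . . . X
    . . . X .
    . . X X .
    . . X X .
    . . X . .
    . . X . .
    . . X . .
    . . . . .
    . . . . .
    . . . . .
T2:
  2·area = 48
  edge (0, 16)→(4, 12): d=(4,-4) top-left  bias=+0
  edge (4, 12)→(8, 20): d=(4,8) right/bottom  bias=-1
  edge (8, 20)→(0, 16): d=(-8,-4) top-left  bias=+0
    (4,3)@(9, 7): e=[0,-60,108] → .  [on edge]
    (3,4)@(7, 9): e=[0,-36,84] → .  [on edge]
    (2,5)@(5, 11): e=[0,-12,60] → .  [on edge]
    (1,6)@(3, 13): e=[0,12,36] → X  [on edge]
    (2,6)@(5, 13): e=[8,-4,44] → .
    (0,7)@(1, 15): e=[0,36,12] → X  [on edge]
    (2,7)@(5, 15): e=[16,4,28] → X
    (3,7)@(7, 15): e=[24,-12,36] → .
    (0,8)@(1, 17): e=[8,44,-4] → .
    (1,8)@(3, 17): e=[16,28,4] → X
    (3,8)@(7, 17): e=[32,-4,20] → .
    (1,9)@(3, 19): e=[24,36,-12] → .
  covered (7 px):
    . . . . .
    . . . . .
    . . . . .
    . . . . .
    . . . . .
    . . . . .
    . X . . .
    X X X . .
    . X X . .
    . . . X .
    . . . . .

Answer: [[1,6],[0,7],[1,7],[2,7],[1,8],[2,8],[3,9]]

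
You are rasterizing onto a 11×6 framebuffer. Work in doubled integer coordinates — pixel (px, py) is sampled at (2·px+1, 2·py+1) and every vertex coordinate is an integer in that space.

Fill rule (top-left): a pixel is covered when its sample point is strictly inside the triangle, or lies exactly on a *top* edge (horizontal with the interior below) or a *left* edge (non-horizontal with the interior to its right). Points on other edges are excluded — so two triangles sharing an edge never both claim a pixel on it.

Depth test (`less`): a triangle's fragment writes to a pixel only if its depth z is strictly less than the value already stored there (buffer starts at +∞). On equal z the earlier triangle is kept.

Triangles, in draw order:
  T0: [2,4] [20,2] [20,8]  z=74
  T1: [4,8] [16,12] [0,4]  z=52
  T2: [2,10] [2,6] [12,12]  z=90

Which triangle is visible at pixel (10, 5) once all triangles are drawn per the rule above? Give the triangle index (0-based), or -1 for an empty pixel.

T0:
  2·area = 108
  edge (2, 4)→(20, 2): d=(18,-2) top-left  bias=+0
  edge (20, 2)→(20, 8): d=(0,6) right/bottom  bias=-1
  edge (20, 8)→(2, 4): d=(-18,-4) top-left  bias=+0
    (5,1)@(11, 3): e=[0,54,54] → #  [on edge]
    (6,1)@(13, 3): e=[4,42,62] → #
    (7,1)@(15, 3): e=[8,30,70] → #
    (8,1)@(17, 3): e=[12,18,78] → #
    (9,1)@(19, 3): e=[16,6,86] → #
    (10,1)@(21, 3): e=[20,-6,94] → ·
    (3,2)@(7, 5): e=[28,78,2] → #
    (4,2)@(9, 5): e=[32,66,10] → #
    (10,2)@(21, 5): e=[56,-6,58] → ·
    (3,3)@(7, 7): e=[64,78,-34] → ·
    (4,3)@(9, 7): e=[68,66,-26] → ·
    (5,3)@(11, 7): e=[72,54,-18] → ·
  covered (14 px):
    · · · · · · · · · · ·
    · · · · · # # # # # ·
    · · · # # # # # # # ·
    · · · · · · · · # # ·
    · · · · · · · · · · ·
    · · · · · · · · · · ·
T1:
  2·area = 32  (B↔C swapped to make it positive)
  edge (4, 8)→(0, 4): d=(-4,-4) top-left  bias=+0
  edge (0, 4)→(16, 12): d=(16,8) right/bottom  bias=-1
  edge (16, 12)→(4, 8): d=(-12,-4) top-left  bias=+0
    (0,2)@(1, 5): e=[0,8,24] → #  [on edge]
    (1,2)@(3, 5): e=[8,-8,32] → ·
    (0,3)@(1, 7): e=[-8,40,0] → ·  [on edge]
    (1,3)@(3, 7): e=[0,24,8] → #  [on edge]
    (2,3)@(5, 7): e=[8,8,16] → #
    (3,3)@(7, 7): e=[16,-8,24] → ·
    (1,4)@(3, 9): e=[-8,56,-16] → ·
    (2,4)@(5, 9): e=[0,40,-8] → ·  [on edge]
    (3,4)@(7, 9): e=[8,24,0] → #  [on edge]
    (4,4)@(9, 9): e=[16,8,8] → #
    (5,4)@(11, 9): e=[24,-8,16] → ·
    (3,5)@(7, 11): e=[0,56,-24] → ·  [on edge]
    (6,5)@(13, 11): e=[24,8,0] → #  [on edge]
  covered (6 px):
    · · · · · · · · · · ·
    · · · · · · · · · · ·
    # · · · · · · · · · ·
    · # # · · · · · · · ·
    · · · # # · · · · · ·
    · · · · · · # · · · ·
T2:
  2·area = 40
  edge (2, 10)→(2, 6): d=(0,-4) top-left  bias=+0
  edge (2, 6)→(12, 12): d=(10,6) right/bottom  bias=-1
  edge (12, 12)→(2, 10): d=(-10,-2) top-left  bias=+0
    (1,3)@(3, 7): e=[4,4,32] → #
    (2,3)@(5, 7): e=[12,-8,36] → ·
    (1,4)@(3, 9): e=[4,24,12] → #
    (2,4)@(5, 9): e=[12,12,16] → #
    (3,4)@(7, 9): e=[20,0,20] → ·  [on edge]
    (1,5)@(3, 11): e=[4,44,-8] → ·
    (2,5)@(5, 11): e=[12,32,-4] → ·
    (3,5)@(7, 11): e=[20,20,0] → #  [on edge]
    (4,5)@(9, 11): e=[28,8,4] → #
    (5,5)@(11, 11): e=[36,-4,8] → ·
  covered (5 px):
    · · · · · · · · · · ·
    · · · · · · · · · · ·
    · · · · · · · · · · ·
    · # · · · · · · · · ·
    · # # · · · · · · · ·
    · · · # # · · · · · ·

Z-buffer (winner per pixel, '.' = empty):
  . . . . . . . . . . .
  . . . . . 0 0 0 0 0 .
  1 . . 0 0 0 0 0 0 0 .
  . 1 1 . . . . . 0 0 .
  . 2 2 1 1 . . . . . .
  . . . 2 2 . 1 . . . .

Result: -1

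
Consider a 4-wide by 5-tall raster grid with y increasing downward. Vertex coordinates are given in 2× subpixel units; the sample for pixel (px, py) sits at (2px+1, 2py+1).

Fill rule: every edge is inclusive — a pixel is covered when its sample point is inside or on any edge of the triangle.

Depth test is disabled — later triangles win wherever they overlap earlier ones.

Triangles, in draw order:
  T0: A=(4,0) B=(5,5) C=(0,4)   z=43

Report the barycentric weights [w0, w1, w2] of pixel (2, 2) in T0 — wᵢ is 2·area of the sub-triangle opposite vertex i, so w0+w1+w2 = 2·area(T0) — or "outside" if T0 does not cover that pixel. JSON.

T0:
  2·area = 24
  edge (4, 0)→(5, 5): d=(1,5) inclusive
  edge (5, 5)→(0, 4): d=(-5,-1) inclusive
  edge (0, 4)→(4, 0): d=(4,-4) inclusive
    (1,0)@(3, 1): e=[6,18,0] → #  [on edge]
    (2,0)@(5, 1): e=[-4,20,8] → ·
    (0,1)@(1, 3): e=[18,6,0] → #  [on edge]
    (2,1)@(5, 3): e=[-2,10,16] → ·
    (0,2)@(1, 5): e=[20,-4,8] → ·
    (1,2)@(3, 5): e=[10,-2,16] → ·
    (2,2)@(5, 5): e=[0,0,24] → #  [on edge]
    (3,2)@(7, 5): e=[-10,2,32] → ·
    (2,3)@(5, 7): e=[2,-10,32] → ·
  covered (4 px):
    · # · ·
    # # · ·
    · · # ·
    · · · ·
    · · · ·

Answer: [0,24,0]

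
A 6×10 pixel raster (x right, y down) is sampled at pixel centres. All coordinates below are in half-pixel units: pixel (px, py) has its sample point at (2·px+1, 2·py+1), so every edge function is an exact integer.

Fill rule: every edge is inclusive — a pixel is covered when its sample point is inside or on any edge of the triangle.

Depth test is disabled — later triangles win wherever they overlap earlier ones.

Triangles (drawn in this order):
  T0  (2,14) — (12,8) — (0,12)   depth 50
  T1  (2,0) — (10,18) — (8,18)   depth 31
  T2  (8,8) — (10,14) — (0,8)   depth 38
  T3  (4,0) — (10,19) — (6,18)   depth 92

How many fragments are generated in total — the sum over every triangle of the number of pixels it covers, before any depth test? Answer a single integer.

T0:
  2·area = 32  (B↔C swapped to make it positive)
  edge (2, 14)→(0, 12): d=(-2,-2) inclusive
  edge (0, 12)→(12, 8): d=(12,-4) inclusive
  edge (12, 8)→(2, 14): d=(-10,6) inclusive
    (4,4)@(9, 9): e=[24,0,8] → █  [on edge]
    (5,4)@(11, 9): e=[28,8,-4] → ·
    (1,5)@(3, 11): e=[8,0,24] → █  [on edge]
    (2,5)@(5, 11): e=[12,8,12] → █
    (3,5)@(7, 11): e=[16,16,0] → █  [on edge]
    (4,5)@(9, 11): e=[20,24,-12] → ·
    (0,6)@(1, 13): e=[0,16,16] → █  [on edge]
    (2,6)@(5, 13): e=[8,32,-8] → ·
    (3,6)@(7, 13): e=[12,40,-20] → ·
    (0,7)@(1, 15): e=[-4,40,-4] → ·
    (1,7)@(3, 15): e=[0,48,-16] → ·  [on edge]
    (2,8)@(5, 17): e=[0,80,-48] → ·  [on edge]
    (3,9)@(7, 19): e=[0,112,-80] → ·  [on edge]
  covered (6 px):
    · · · · · ·
    · · · · · ·
    · · · · · ·
    · · · · · ·
    · · · · █ ·
    · █ █ █ · ·
    █ █ · · · ·
    · · · · · ·
    · · · · · ·
    · · · · · ·
T1:
  2·area = 36
  edge (2, 0)→(10, 18): d=(8,18) inclusive
  edge (10, 18)→(8, 18): d=(-2,0) inclusive
  edge (8, 18)→(2, 0): d=(-6,-18) inclusive
    (1,1)@(3, 3): e=[6,30,0] → █  [on edge]
    (2,1)@(5, 3): e=[-30,30,36] → ·
    (1,2)@(3, 5): e=[22,26,-12] → ·
    (2,3)@(5, 7): e=[2,22,12] → █
    (3,3)@(7, 7): e=[-34,22,48] → ·
    (2,4)@(5, 9): e=[18,18,0] → █  [on edge]
    (3,4)@(7, 9): e=[-18,18,36] → ·
    (2,5)@(5, 11): e=[34,14,-12] → ·
    (3,6)@(7, 13): e=[14,10,12] → █
    (4,6)@(9, 13): e=[-22,10,48] → ·
    (3,7)@(7, 15): e=[30,6,0] → █  [on edge]
    (4,7)@(9, 15): e=[-6,6,36] → ·
  covered (6 px):
    · · · · · ·
    · █ · · · ·
    · · · · · ·
    · · █ · · ·
    · · █ · · ·
    · · · · · ·
    · · · █ · ·
    · · · █ · ·
    · · · · █ ·
    · · · · · ·
T2:
  2·area = 48
  edge (8, 8)→(10, 14): d=(2,6) inclusive
  edge (10, 14)→(0, 8): d=(-10,-6) inclusive
  edge (0, 8)→(8, 8): d=(8,0) inclusive
    (3,2)@(7, 5): e=[0,72,-24] → ·  [on edge]
    (1,4)@(3, 9): e=[32,8,8] → █
    (2,4)@(5, 9): e=[20,20,8] → █
    (3,4)@(7, 9): e=[8,32,8] → █
    (4,4)@(9, 9): e=[-4,44,8] → ·
    (1,5)@(3, 11): e=[36,-12,24] → ·
    (2,5)@(5, 11): e=[24,0,24] → █  [on edge]
    (4,5)@(9, 11): e=[0,24,24] → █  [on edge]
    (5,5)@(11, 11): e=[-12,36,24] → ·
    (2,6)@(5, 13): e=[28,-20,40] → ·
    (3,6)@(7, 13): e=[16,-8,40] → ·
    (4,6)@(9, 13): e=[4,4,40] → █
    (5,8)@(11, 17): e=[0,-24,72] → ·  [on edge]
  covered (7 px):
    · · · · · ·
    · · · · · ·
    · · · · · ·
    · · · · · ·
    · █ █ █ · ·
    · · █ █ █ ·
    · · · · █ ·
    · · · · · ·
    · · · · · ·
    · · · · · ·
T3:
  2·area = 70
  edge (4, 0)→(10, 19): d=(6,19) inclusive
  edge (10, 19)→(6, 18): d=(-4,-1) inclusive
  edge (6, 18)→(4, 0): d=(-2,-18) inclusive
    (2,2)@(5, 5): e=[11,51,8] → █
    (3,2)@(7, 5): e=[-27,53,44] → ·
    (2,3)@(5, 7): e=[23,43,4] → █
    (3,3)@(7, 7): e=[-15,45,40] → ·
    (2,4)@(5, 9): e=[35,35,0] → █  [on edge]
    (3,4)@(7, 9): e=[-3,37,36] → ·
    (2,5)@(5, 11): e=[47,27,-4] → ·
    (3,5)@(7, 11): e=[9,29,32] → █
    (4,5)@(9, 11): e=[-29,31,68] → ·
    (3,6)@(7, 13): e=[21,21,28] → █
    (4,6)@(9, 13): e=[-17,23,64] → ·
    (3,7)@(7, 15): e=[33,13,24] → █
  covered (8 px):
    · · · · · ·
    · · · · · ·
    · · █ · · ·
    · · █ · · ·
    · · █ · · ·
    · · · █ · ·
    · · · █ · ·
    · · · █ · ·
    · · · █ █ ·
    · · · · · ·

Result: 27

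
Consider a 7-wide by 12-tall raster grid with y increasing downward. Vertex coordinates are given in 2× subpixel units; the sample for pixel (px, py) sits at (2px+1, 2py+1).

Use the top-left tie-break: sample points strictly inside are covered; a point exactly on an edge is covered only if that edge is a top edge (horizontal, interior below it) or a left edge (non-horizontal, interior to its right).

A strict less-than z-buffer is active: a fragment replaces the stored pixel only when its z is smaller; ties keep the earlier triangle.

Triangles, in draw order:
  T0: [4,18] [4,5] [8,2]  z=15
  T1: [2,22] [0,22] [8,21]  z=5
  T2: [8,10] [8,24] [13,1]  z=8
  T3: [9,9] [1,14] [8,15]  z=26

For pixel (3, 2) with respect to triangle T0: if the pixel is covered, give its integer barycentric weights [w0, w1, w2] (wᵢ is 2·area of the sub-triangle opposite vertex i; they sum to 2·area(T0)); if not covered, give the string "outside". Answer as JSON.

T0:
  2·area = 52
  edge (4, 18)→(4, 5): d=(0,-13) top-left  bias=+0
  edge (4, 5)→(8, 2): d=(4,-3) top-left  bias=+0
  edge (8, 2)→(4, 18): d=(-4,16) right/bottom  bias=-1
    (3,1)@(7, 3): e=[39,1,12] → █
    (4,1)@(9, 3): e=[65,7,-20] → ·
    (2,2)@(5, 5): e=[13,3,36] → █
    (4,2)@(9, 5): e=[65,15,-28] → ·
    (2,3)@(5, 7): e=[13,11,28] → █
    (3,3)@(7, 7): e=[39,17,-4] → ·
    (2,4)@(5, 9): e=[13,19,20] → █
    (3,4)@(7, 9): e=[39,25,-12] → ·
    (2,5)@(5, 11): e=[13,27,12] → █
    (3,5)@(7, 11): e=[39,33,-20] → ·
    (2,6)@(5, 13): e=[13,35,4] → █
    (3,6)@(7, 13): e=[39,41,-28] → ·
  covered (7 px):
    · · · · · · ·
    · · · █ · · ·
    · · █ █ · · ·
    · · █ · · · ·
    · · █ · · · ·
    · · █ · · · ·
    · · █ · · · ·
    · · · · · · ·
    · · · · · · ·
    · · · · · · ·
    · · · · · · ·
    · · · · · · ·
T1:
  2·area = 2
  edge (2, 22)→(0, 22): d=(-2,0) right/bottom  bias=-1
  edge (0, 22)→(8, 21): d=(8,-1) top-left  bias=+0
  edge (8, 21)→(2, 22): d=(-6,1) right/bottom  bias=-1
  covered (0 px):
    · · · · · · ·
    · · · · · · ·
    · · · · · · ·
    · · · · · · ·
    · · · · · · ·
    · · · · · · ·
    · · · · · · ·
    · · · · · · ·
    · · · · · · ·
    · · · · · · ·
    · · · · · · ·
    · · · · · · ·
T2:
  2·area = 70  (B↔C swapped to make it positive)
  edge (8, 10)→(13, 1): d=(5,-9) top-left  bias=+0
  edge (13, 1)→(8, 24): d=(-5,23) right/bottom  bias=-1
  edge (8, 24)→(8, 10): d=(0,-14) top-left  bias=+0
    (6,0)@(13, 1): e=[0,0,70] → ·  [on edge]
    (5,2)@(11, 5): e=[2,26,42] → █
    (6,2)@(13, 5): e=[20,-20,70] → ·
    (5,3)@(11, 7): e=[12,16,42] → █
    (6,3)@(13, 7): e=[30,-30,70] → ·
    (4,4)@(9, 9): e=[4,52,14] → █
    (6,4)@(13, 9): e=[40,-40,70] → ·
    (4,5)@(9, 11): e=[14,42,14] → █
    (5,5)@(11, 11): e=[32,-4,42] → ·
    (4,6)@(9, 13): e=[24,32,14] → █
    (5,6)@(11, 13): e=[42,-14,42] → ·
    (4,7)@(9, 15): e=[34,22,14] → █
    (1,9)@(3, 19): e=[0,140,-70] → ·  [on edge]
  covered (9 px):
    · · · · · · ·
    · · · · · · ·
    · · · · · █ ·
    · · · · · █ ·
    · · · · █ █ ·
    · · · · █ · ·
    · · · · █ · ·
    · · · · █ · ·
    · · · · █ · ·
    · · · · █ · ·
    · · · · · · ·
    · · · · · · ·
T3:
  2·area = 43  (B↔C swapped to make it positive)
  edge (9, 9)→(8, 15): d=(-1,6) right/bottom  bias=-1
  edge (8, 15)→(1, 14): d=(-7,-1) top-left  bias=+0
  edge (1, 14)→(9, 9): d=(8,-5) top-left  bias=+0
    (4,4)@(9, 9): e=[0,43,0] → ·  [on edge]
    (3,5)@(7, 11): e=[10,27,6] → █
    (4,5)@(9, 11): e=[-2,29,16] → ·
    (1,6)@(3, 13): e=[32,9,2] → █
    (2,6)@(5, 13): e=[20,11,12] → █
    (4,6)@(9, 13): e=[-4,15,32] → ·
    (1,7)@(3, 15): e=[30,-5,18] → ·
    (2,7)@(5, 15): e=[18,-3,28] → ·
    (3,7)@(7, 15): e=[6,-1,38] → ·
    (3,10)@(7, 21): e=[0,-43,86] → ·  [on edge]
  covered (4 px):
    · · · · · · ·
    · · · · · · ·
    · · · · · · ·
    · · · · · · ·
    · · · · · · ·
    · · · █ · · ·
    · █ █ █ · · ·
    · · · · · · ·
    · · · · · · ·
    · · · · · · ·
    · · · · · · ·
    · · · · · · ·

Result: [9,4,39]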